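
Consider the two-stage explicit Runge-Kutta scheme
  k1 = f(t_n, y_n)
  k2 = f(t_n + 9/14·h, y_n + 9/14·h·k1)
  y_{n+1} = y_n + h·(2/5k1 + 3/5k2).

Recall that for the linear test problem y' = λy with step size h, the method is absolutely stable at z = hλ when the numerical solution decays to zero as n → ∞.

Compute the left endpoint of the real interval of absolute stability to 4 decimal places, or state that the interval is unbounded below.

z* = -2.5926.

On y'=λy, z=hλ:
  k1=λy_n ⇒ h·k1=z·y_n;  k2=λ(1+9/14z)y_n ⇒ h·k2=z(1+9/14z)y_n
  y_{n+1}/y_n = 1 + 2/5z + 3/5z(1+9/14z) = 1 + z + 27/70z²
  ⇒ R(z) = 1 + z + 27/70z².

Need |R(x)|<1, x<0.
x=-0.95: |R|=0.3981
R=1: x+27/70x²=0 ⇒ x=−70/27=-2.5926; min R=1−1/(4·27/70)=0.3519>−1
Confirm numerically:
  x=-2.141: |R|=0.62707 <1
  x=-2.117: |R|=0.61165 <1
  x=-1.422: |R|=0.35795 <1
  x=-1.268: |R|=0.35216 <1
  x=-3.131: |R|=1.65022 >1
  x=-2.943: |R|=1.39777 >1
  x=-2.784: |R|=1.20554 >1
Interval (-2.5926, 0).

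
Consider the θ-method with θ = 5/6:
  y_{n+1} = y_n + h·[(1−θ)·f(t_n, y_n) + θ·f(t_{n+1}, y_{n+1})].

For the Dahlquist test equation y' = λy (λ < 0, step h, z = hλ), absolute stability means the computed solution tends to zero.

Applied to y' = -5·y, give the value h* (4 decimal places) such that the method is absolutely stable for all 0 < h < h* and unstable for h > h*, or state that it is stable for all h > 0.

Set f=λy, z=hλ:
  y_{n+1} = y_n + z·[1/6·y_n + 5/6·y_{n+1}] ⇒ (1 − 5/6z)y_{n+1} = (1 + 1/6z)y_n
  so R(z) = (1 + 1/6z)/(1 − 5/6z).

Find x<0 with |R(x)|<1.
x=-0.88: |R|=0.4923
x=-2: |R|=0.2500
x=-10: |R|=0.0714
x=-100: |R|=0.1858
θ=5/6≥1/2 ⇒ |1+1/6x|<|1−5/6x| ∀x<0 ⇒ stable on all of ℝ⁻.

interval (−∞, 0). Any h>0 works for λ=-5.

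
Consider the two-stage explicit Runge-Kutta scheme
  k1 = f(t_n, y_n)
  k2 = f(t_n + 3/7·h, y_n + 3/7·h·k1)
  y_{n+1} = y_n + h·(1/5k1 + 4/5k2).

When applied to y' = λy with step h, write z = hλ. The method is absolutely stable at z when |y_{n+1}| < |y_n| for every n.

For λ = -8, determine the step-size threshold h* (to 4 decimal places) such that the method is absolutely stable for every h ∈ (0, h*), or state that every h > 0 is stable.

(-2.9167,0); λ=-8 ⇒ h* = (35/12)/8 = 0.3646.

With y'=λy (z=hλ):
  k1=λy_n ⇒ h·k1=z·y_n;  k2=λ(1+3/7z)y_n ⇒ h·k2=z(1+3/7z)y_n
  y_{n+1}/y_n = 1 + 1/5z + 4/5z(1+3/7z) = 1 + z + 12/35z²
  so R(z) = 1 + z + 12/35z².

Boundary: |R(x)|=1, x<0.
x=-0.34: |R|=0.6996
R=1: x+12/35x²=0 ⇒ x=−35/12=-2.9167; min R=1−1/(4·12/35)=0.2708>−1
Confirm numerically:
  x=-2.377: |R|=0.56019 <1
  x=-2.024: |R|=0.38054 <1
  x=-1.811: |R|=0.31348 <1
  x=-3.211: |R|=1.32404 >1
  x=-3.183: |R|=1.29065 >1
Interval (-2.9167, 0).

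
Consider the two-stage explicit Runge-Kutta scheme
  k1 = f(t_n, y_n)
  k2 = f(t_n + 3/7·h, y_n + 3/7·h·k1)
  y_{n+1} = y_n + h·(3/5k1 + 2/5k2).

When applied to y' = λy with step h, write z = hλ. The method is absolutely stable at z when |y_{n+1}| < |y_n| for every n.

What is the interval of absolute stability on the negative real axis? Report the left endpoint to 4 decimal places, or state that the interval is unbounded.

With y'=λy (z=hλ):
  k1=λy_n ⇒ h·k1=z·y_n;  k2=λ(1+3/7z)y_n ⇒ h·k2=z(1+3/7z)y_n
  y_{n+1}/y_n = 1 + 3/5z + 2/5z(1+3/7z) = 1 + z + 6/35z²
  R(z) = 1 + z + 6/35z².

Solve |R(x)|<1 on ℝ⁻.
x=-1.31: |R|=0.0158
R=1: x+6/35x²=0 ⇒ x=−35/6=-5.8333; min R=1−1/(4·6/35)=-0.4583>−1
Confirm numerically:
  x=-5.060: |R|=0.32919 <1
  x=-4.970: |R|=0.26444 <1
  x=-4.674: |R|=0.07108 <1
  x=-4.595: |R|=0.02455 <1
  x=-6.318: |R|=1.52494 >1
  x=-6.087: |R|=1.26470 >1
Interval (-5.8333, 0).

(-5.8333, 0).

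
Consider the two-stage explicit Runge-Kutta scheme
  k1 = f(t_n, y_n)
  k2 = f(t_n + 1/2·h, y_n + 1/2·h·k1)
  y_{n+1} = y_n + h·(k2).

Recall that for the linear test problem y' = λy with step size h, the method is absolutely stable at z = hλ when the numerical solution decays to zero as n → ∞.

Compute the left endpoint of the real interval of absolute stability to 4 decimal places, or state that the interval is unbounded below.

z* = -2.0000.

Test eqn y'=λy, z=hλ:
  k1=λy_n ⇒ h·k1=z·y_n;  k2=λ(1+1/2z)y_n ⇒ h·k2=z(1+1/2z)y_n
  y_{n+1}/y_n = 1 + z(1+1/2z) = 1 + z + 1/2z²
  R(z) = 1 + z + 1/2z².

Need |R(x)|<1, x<0.
x=-1.28: |R|=0.5392
R=1: x+1/2x²=0 ⇒ x=−2=-2.0000; min R=1−1/(4·1/2)=0.5000>−1
Confirm numerically:
  x=-1.278: |R|=0.53864 <1
  x=-1.246: |R|=0.53026 <1
  x=-1.209: |R|=0.52184 <1
  x=-2.539: |R|=1.68426 >1
  x=-2.456: |R|=1.55997 >1
  x=-2.197: |R|=1.21640 >1
Interval (-2.0000, 0).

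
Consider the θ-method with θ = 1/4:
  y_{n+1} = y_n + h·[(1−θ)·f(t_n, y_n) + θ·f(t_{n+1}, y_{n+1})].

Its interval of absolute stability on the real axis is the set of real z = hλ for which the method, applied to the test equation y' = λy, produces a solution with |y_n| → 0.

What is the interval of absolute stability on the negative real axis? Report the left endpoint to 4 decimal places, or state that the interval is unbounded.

Set f=λy, z=hλ:
  y_{n+1} = y_n + z·[3/4·y_n + 1/4·y_{n+1}] ⇒ (1 − 1/4z)y_{n+1} = (1 + 3/4z)y_n
  R(z) = (1 + 3/4z)/(1 − 1/4z).

Need |R(x)|<1, x<0.
x=-1.7: |R|=0.1930
R=−1: 1+3/4x = −1+1/4x ⇒ -1/2x=2 ⇒ x=2/(-1/2)=-4.0000
Confirm numerically:
  x=-3.636: |R|=0.90466 <1
  x=-3.270: |R|=0.79917 <1
  x=-2.019: |R|=0.34175 <1
  x=-4.544: |R|=1.12734 >1
  x=-4.373: |R|=1.08910 >1
  x=-4.183: |R|=1.04473 >1
Stable set (-4.0000, 0).

(-4.0000, 0).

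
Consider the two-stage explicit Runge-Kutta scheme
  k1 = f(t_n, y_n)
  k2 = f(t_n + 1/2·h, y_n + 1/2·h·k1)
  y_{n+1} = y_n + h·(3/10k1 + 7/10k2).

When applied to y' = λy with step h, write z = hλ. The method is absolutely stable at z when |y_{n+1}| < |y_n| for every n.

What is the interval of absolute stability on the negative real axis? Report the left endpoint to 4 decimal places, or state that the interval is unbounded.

On y'=λy, z=hλ:
  k1=λy_n ⇒ h·k1=z·y_n;  k2=λ(1+1/2z)y_n ⇒ h·k2=z(1+1/2z)y_n
  y_{n+1}/y_n = 1 + 3/10z + 7/10z(1+1/2z) = 1 + z + 7/20z²
  ⇒ R(z) = 1 + z + 7/20z².

Need |R(x)|<1, x<0.
x=-1.47: |R|=0.2863
R=1: x+7/20x²=0 ⇒ x=−20/7=-2.8571; min R=1−1/(4·7/20)=0.2857>−1
Confirm numerically:
  x=-2.744: |R|=0.89134 <1
  x=-2.311: |R|=0.55825 <1
  x=-2.208: |R|=0.49834 <1
  x=-3.432: |R|=1.69052 >1
  x=-3.352: |R|=1.58057 >1
  x=-3.141: |R|=1.31206 >1
Stable set (-2.8571, 0).

z∈(-2.8571,0).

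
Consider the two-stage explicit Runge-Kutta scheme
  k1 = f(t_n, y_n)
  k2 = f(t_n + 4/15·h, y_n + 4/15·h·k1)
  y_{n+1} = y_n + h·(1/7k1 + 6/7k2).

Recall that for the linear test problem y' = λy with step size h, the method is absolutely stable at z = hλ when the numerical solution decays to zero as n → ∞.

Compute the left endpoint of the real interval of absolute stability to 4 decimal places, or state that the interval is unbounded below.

Set f=λy, z=hλ:
  k1=λy_n ⇒ h·k1=z·y_n;  k2=λ(1+4/15z)y_n ⇒ h·k2=z(1+4/15z)y_n
  y_{n+1}/y_n = 1 + 1/7z + 6/7z(1+4/15z) = 1 + z + 8/35z²
  so R(z) = 1 + z + 8/35z².

Find x<0 with |R(x)|<1.
x=-0.87: |R|=0.3030
R=1: x+8/35x²=0 ⇒ x=−35/8=-4.3750; min R=1−1/(4·8/35)=-0.0938>−1
Confirm numerically:
  x=-3.524: |R|=0.31453 <1
  x=-3.385: |R|=0.23402 <1
  x=-3.115: |R|=0.10288 <1
  x=-2.782: |R|=0.01297 <1
  x=-4.919: |R|=1.61164 >1
  x=-4.807: |R|=1.47466 >1
So |R|<1 on (-4.3750, 0).

left endpoint -4.3750.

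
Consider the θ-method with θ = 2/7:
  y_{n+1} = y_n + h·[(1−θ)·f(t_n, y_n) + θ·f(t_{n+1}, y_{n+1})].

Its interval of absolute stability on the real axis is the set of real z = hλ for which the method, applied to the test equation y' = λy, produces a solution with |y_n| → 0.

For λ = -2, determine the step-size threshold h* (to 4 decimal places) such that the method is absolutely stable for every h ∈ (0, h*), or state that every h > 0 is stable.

(-4.6667,0); λ=-2 ⇒ h* = (14/3)/2 = 2.3333.

With y'=λy (z=hλ):
  y_{n+1} = y_n + z·[5/7·y_n + 2/7·y_{n+1}] ⇒ (1 − 2/7z)y_{n+1} = (1 + 5/7z)y_n
  so R(z) = (1 + 5/7z)/(1 − 2/7z).

Need |R(x)|<1, x<0.
x=-0.89: |R|=0.2904
R=−1: 1+5/7x = −1+2/7x ⇒ -3/7x=2 ⇒ x=2/(-3/7)=-4.6667
Confirm numerically:
  x=-2.685: |R|=0.51940 <1
  x=-2.213: |R|=0.35577 <1
  x=-1.938: |R|=0.24733 <1
  x=-5.194: |R|=1.09098 >1
  x=-5.093: |R|=1.07442 >1
  x=-4.875: |R|=1.03731 >1
Stable set (-4.6667, 0).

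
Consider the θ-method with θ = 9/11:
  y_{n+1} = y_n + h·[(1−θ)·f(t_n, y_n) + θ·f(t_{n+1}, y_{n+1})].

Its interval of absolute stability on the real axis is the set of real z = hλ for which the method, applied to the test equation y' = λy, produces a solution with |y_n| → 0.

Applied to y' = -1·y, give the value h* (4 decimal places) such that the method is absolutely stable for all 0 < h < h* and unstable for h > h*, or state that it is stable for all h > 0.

(−∞, 0) — no finite endpoint. Any h>0 works for λ=-1.

With y'=λy (z=hλ):
  y_{n+1} = y_n + z·[2/11·y_n + 9/11·y_{n+1}] ⇒ (1 − 9/11z)y_{n+1} = (1 + 2/11z)y_n
  ⇒ R(z) = (1 + 2/11z)/(1 − 9/11z).

Solve |R(x)|<1 on ℝ⁻.
x=-1.52: |R|=0.3225
x=-2: |R|=0.2414
x=-10: |R|=0.0891
x=-100: |R|=0.2075
θ=9/11≥1/2 ⇒ |1+2/11x|<|1−9/11x| ∀x<0 ⇒ interval (−∞,0).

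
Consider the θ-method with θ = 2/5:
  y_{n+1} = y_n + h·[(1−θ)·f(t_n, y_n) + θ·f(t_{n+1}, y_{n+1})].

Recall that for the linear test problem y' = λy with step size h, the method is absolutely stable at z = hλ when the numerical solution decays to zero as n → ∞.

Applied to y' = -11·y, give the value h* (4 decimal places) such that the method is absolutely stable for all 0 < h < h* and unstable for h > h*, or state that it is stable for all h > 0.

Test eqn y'=λy, z=hλ:
  y_{n+1} = y_n + z·[3/5·y_n + 2/5·y_{n+1}] ⇒ (1 − 2/5z)y_{n+1} = (1 + 3/5z)y_n
  Hence R(z) = (1 + 3/5z)/(1 − 2/5z).

Find x<0 with |R(x)|<1.
x=-0.38: |R|=0.6701
R=−1: 1+3/5x = −1+2/5x ⇒ -1/5x=2 ⇒ x=2/(-1/5)=-10.0000
Confirm numerically:
  x=-8.758: |R|=0.94484 <1
  x=-8.314: |R|=0.92205 <1
  x=-6.668: |R|=0.81828 <1
  x=-5.252: |R|=0.69376 <1
  x=-10.219: |R|=1.00861 >1
  x=-10.084: |R|=1.00334 >1
So |R|<1 on (-10.0000, 0).

(-10.0000,0); λ=-11 ⇒ h* = (10)/11 = 0.9091.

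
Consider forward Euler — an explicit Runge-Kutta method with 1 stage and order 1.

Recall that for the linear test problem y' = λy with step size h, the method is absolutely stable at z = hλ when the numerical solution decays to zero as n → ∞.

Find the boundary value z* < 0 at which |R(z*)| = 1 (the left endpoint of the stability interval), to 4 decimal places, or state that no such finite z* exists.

On y'=λy, z=hλ:
  order 1, 1-stage ⇒ R(z)=1+z
  (e.g. R(-1.04)=-0.04000, |R|=0.04000)

Need |R(x)|<1, x<0.
x=-1.04: |R|=0.0400
|R(-2.31)|=1.3100 |R(-1.75)|=0.7500 |R(-0.82)|=0.1800
Bisect:
  x_lo=-2.7779 |R|=1.7779  x_hi=-0.0758 |R|=0.9242
  mid=-1.42683 |R|=0.42683 →hi
  mid=-2.10234 |R|=1.10234 →lo
  mid=-1.76459 |R|=0.76459 →hi
  mid=-1.93347 |R|=0.93347 →hi
  mid=-2.01790 |R|=1.01790 →lo
  mid=-1.97568 |R|=0.97568 →hi
  mid=-1.99679 |R|=0.99679 →hi
  mid=-2.00735 |R|=1.00735 →lo
  ...
  [-2.00009,-1.99993] ⇒ x*=-2.0000
Interval (-2.0000, 0).

left endpoint -2.0000.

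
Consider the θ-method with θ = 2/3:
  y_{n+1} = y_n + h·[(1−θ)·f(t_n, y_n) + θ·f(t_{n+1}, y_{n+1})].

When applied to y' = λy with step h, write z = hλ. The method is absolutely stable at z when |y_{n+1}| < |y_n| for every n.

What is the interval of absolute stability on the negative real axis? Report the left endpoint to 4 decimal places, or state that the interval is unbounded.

Test eqn y'=λy, z=hλ:
  y_{n+1} = y_n + z·[1/3·y_n + 2/3·y_{n+1}] ⇒ (1 − 2/3z)y_{n+1} = (1 + 1/3z)y_n
  Hence R(z) = (1 + 1/3z)/(1 − 2/3z).

Boundary: |R(x)|=1, x<0.
x=-0.93: |R|=0.4259
x=-2: |R|=0.1429
x=-10: |R|=0.3043
x=-100: |R|=0.4778
θ=2/3≥1/2 ⇒ |1+1/3x|<|1−2/3x| ∀x<0 ⇒ unbounded interval.

(−∞, 0) — no finite endpoint.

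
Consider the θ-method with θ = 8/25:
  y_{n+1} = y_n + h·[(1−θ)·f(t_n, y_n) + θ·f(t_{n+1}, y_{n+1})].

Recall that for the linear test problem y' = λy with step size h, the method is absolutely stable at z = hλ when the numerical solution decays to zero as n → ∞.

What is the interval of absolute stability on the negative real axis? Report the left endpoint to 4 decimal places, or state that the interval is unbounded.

z∈(-5.5556,0).

On y'=λy, z=hλ:
  y_{n+1} = y_n + z·[17/25·y_n + 8/25·y_{n+1}] ⇒ (1 − 8/25z)y_{n+1} = (1 + 17/25z)y_n
  ⇒ R(z) = (1 + 17/25z)/(1 − 8/25z).

Need |R(x)|<1, x<0.
x=-0.94: |R|=0.2774
R=−1: 1+17/25x = −1+8/25x ⇒ -9/25x=2 ⇒ x=2/(-9/25)=-5.5556
Confirm numerically:
  x=-5.288: |R|=0.96422 <1
  x=-3.822: |R|=0.71927 <1
  x=-3.707: |R|=0.69561 <1
  x=-5.861: |R|=1.03824 >1
  x=-5.853: |R|=1.03727 >1
So |R|<1 on (-5.5556, 0).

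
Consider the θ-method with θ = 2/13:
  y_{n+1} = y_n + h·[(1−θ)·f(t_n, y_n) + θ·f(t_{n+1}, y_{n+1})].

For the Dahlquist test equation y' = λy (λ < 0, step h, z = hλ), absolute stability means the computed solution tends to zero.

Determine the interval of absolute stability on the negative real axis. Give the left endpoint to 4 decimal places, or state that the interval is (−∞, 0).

z∈(-2.8889,0).

Test eqn y'=λy, z=hλ:
  y_{n+1} = y_n + z·[11/13·y_n + 2/13·y_{n+1}] ⇒ (1 − 2/13z)y_{n+1} = (1 + 11/13z)y_n
  R(z) = (1 + 11/13z)/(1 − 2/13z).

Solve |R(x)|<1 on ℝ⁻.
x=-1.71: |R|=0.3538
R=−1: 1+11/13x = −1+2/13x ⇒ -9/13x=2 ⇒ x=2/(-9/13)=-2.8889
Confirm numerically:
  x=-2.840: |R|=0.97645 <1
  x=-2.633: |R|=0.87392 <1
  x=-2.498: |R|=0.80451 <1
  x=-1.554: |R|=0.25416 <1
  x=-3.447: |R|=1.25249 >1
  x=-3.017: |R|=1.06058 >1
Interval (-2.8889, 0).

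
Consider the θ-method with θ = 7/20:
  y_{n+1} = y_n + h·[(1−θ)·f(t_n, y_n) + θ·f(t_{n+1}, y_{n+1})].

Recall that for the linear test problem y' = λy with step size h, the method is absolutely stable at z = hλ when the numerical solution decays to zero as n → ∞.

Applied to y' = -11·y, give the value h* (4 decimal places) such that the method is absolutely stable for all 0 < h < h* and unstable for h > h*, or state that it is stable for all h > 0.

Test eqn y'=λy, z=hλ:
  y_{n+1} = y_n + z·[13/20·y_n + 7/20·y_{n+1}] ⇒ (1 − 7/20z)y_{n+1} = (1 + 13/20z)y_n
  Hence R(z) = (1 + 13/20z)/(1 − 7/20z).

Find x<0 with |R(x)|<1.
x=-0.94: |R|=0.2927
R=−1: 1+13/20x = −1+7/20x ⇒ -3/10x=2 ⇒ x=2/(-3/10)=-6.6667
Confirm numerically:
  x=-6.488: |R|=0.98361 <1
  x=-5.546: |R|=0.88569 <1
  x=-4.683: |R|=0.77450 <1
  x=-4.138: |R|=0.69015 <1
  x=-7.215: |R|=1.04666 >1
  x=-7.073: |R|=1.03507 >1
So |R|<1 on (-6.6667, 0).

(-6.6667,0); λ=-11 ⇒ h* = (20/3)/11 = 0.6061.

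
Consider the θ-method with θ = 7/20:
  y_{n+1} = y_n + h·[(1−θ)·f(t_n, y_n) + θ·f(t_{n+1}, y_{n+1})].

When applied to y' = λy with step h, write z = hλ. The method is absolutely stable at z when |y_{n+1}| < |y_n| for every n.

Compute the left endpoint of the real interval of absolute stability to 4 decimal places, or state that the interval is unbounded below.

z* = -6.6667.

On y'=λy, z=hλ:
  y_{n+1} = y_n + z·[13/20·y_n + 7/20·y_{n+1}] ⇒ (1 − 7/20z)y_{n+1} = (1 + 13/20z)y_n
  ⇒ R(z) = (1 + 13/20z)/(1 − 7/20z).

Find x<0 with |R(x)|<1.
x=-1.68: |R|=0.0579
R=−1: 1+13/20x = −1+7/20x ⇒ -3/10x=2 ⇒ x=2/(-3/10)=-6.6667
Confirm numerically:
  x=-6.383: |R|=0.97369 <1
  x=-5.588: |R|=0.89052 <1
  x=-4.117: |R|=0.68664 <1
  x=-3.823: |R|=0.63512 <1
  x=-7.117: |R|=1.03870 >1
  x=-6.858: |R|=1.01688 >1
  x=-6.825: |R|=1.01402 >1
Stable set (-6.6667, 0).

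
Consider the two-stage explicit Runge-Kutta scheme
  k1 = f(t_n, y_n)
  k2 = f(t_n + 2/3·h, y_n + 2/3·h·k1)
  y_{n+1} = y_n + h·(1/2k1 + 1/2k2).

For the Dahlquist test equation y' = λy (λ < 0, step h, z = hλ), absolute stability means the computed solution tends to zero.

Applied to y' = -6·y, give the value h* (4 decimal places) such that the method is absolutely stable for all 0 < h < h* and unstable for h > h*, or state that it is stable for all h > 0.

Test eqn y'=λy, z=hλ:
  k1=λy_n ⇒ h·k1=z·y_n;  k2=λ(1+2/3z)y_n ⇒ h·k2=z(1+2/3z)y_n
  y_{n+1}/y_n = 1 + 1/2z + 1/2z(1+2/3z) = 1 + z + 1/3z²
  R(z) = 1 + z + 1/3z².

Need |R(x)|<1, x<0.
x=-0.74: |R|=0.4425
R=1: x+1/3x²=0 ⇒ x=−3=-3.0000; min R=1−1/(4·1/3)=0.2500>−1
Confirm numerically:
  x=-2.811: |R|=0.82291 <1
  x=-1.748: |R|=0.27050 <1
  x=-1.656: |R|=0.25811 <1
  x=-1.422: |R|=0.25203 <1
  x=-3.594: |R|=1.71161 >1
  x=-3.365: |R|=1.40941 >1
Interval (-3.0000, 0).

(-3.0000,0); λ=-6 ⇒ h* = (3)/6 = 0.5000.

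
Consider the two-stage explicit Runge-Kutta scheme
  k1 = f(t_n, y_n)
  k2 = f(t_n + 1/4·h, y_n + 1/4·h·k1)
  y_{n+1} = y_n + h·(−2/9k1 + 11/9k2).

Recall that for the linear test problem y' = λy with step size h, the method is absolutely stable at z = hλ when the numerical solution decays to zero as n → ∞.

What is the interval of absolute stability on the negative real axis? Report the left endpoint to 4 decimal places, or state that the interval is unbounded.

Test eqn y'=λy, z=hλ:
  k1=λy_n ⇒ h·k1=z·y_n;  k2=λ(1+1/4z)y_n ⇒ h·k2=z(1+1/4z)y_n
  y_{n+1}/y_n = 1 − 2/9z + 11/9z(1+1/4z) = 1 + z + 11/36z²
  ⇒ R(z) = 1 + z + 11/36z².

Boundary: |R(x)|=1, x<0.
x=-1.69: |R|=0.1827
R=1: x+11/36x²=0 ⇒ x=−36/11=-3.2727; min R=1−1/(4·11/36)=0.1818>−1
Confirm numerically:
  x=-2.394: |R|=0.35721 <1
  x=-1.869: |R|=0.19835 <1
  x=-1.691: |R|=0.18273 <1
  x=-1.577: |R|=0.18289 <1
  x=-3.852: |R|=1.68180 >1
  x=-3.694: |R|=1.47550 >1
  x=-3.546: |R|=1.29609 >1
Stable set (-3.2727, 0).

(-3.2727, 0).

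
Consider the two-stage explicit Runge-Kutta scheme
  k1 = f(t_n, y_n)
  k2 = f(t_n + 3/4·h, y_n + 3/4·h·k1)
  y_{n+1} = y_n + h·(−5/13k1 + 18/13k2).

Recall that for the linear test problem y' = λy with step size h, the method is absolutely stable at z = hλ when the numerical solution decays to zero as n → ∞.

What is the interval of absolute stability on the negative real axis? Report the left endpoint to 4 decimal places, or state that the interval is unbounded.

On y'=λy, z=hλ:
  k1=λy_n ⇒ h·k1=z·y_n;  k2=λ(1+3/4z)y_n ⇒ h·k2=z(1+3/4z)y_n
  y_{n+1}/y_n = 1 − 5/13z + 18/13z(1+3/4z) = 1 + z + 27/26z²
  R(z) = 1 + z + 27/26z².

Need |R(x)|<1, x<0.
x=-0.57: |R|=0.7674
R=1: x+27/26x²=0 ⇒ x=−26/27=-0.9630; min R=1−1/(4·27/26)=0.7593>−1
Confirm numerically:
  x=-0.927: |R|=0.96538 <1
  x=-0.494: |R|=0.75942 <1
  x=-0.460: |R|=0.75974 <1
  x=-0.445: |R|=0.76064 <1
  x=-1.213: |R|=1.31496 >1
  x=-1.155: |R|=1.23033 >1
So |R|<1 on (-0.9630, 0).

z∈(-0.9630,0).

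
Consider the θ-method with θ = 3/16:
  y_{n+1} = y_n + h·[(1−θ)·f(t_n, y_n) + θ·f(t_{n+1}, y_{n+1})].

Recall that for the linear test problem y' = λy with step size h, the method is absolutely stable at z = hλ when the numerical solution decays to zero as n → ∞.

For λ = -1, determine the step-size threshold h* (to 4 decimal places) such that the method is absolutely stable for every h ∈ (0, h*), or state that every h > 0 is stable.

(-3.2000,0); λ=-1 ⇒ h* = (16/5)/1 = 3.2000.

Test eqn y'=λy, z=hλ:
  y_{n+1} = y_n + z·[13/16·y_n + 3/16·y_{n+1}] ⇒ (1 − 3/16z)y_{n+1} = (1 + 13/16z)y_n
  Hence R(z) = (1 + 13/16z)/(1 − 3/16z).

Solve |R(x)|<1 on ℝ⁻.
x=-0.95: |R|=0.1936
R=−1: 1+13/16x = −1+3/16x ⇒ -5/8x=2 ⇒ x=2/(-5/8)=-3.2000
Confirm numerically:
  x=-2.993: |R|=0.91713 <1
  x=-1.975: |R|=0.44128 <1
  x=-1.744: |R|=0.31424 <1
  x=-3.740: |R|=1.19838 >1
  x=-3.550: |R|=1.13133 >1
  x=-3.378: |R|=1.06811 >1
So |R|<1 on (-3.2000, 0).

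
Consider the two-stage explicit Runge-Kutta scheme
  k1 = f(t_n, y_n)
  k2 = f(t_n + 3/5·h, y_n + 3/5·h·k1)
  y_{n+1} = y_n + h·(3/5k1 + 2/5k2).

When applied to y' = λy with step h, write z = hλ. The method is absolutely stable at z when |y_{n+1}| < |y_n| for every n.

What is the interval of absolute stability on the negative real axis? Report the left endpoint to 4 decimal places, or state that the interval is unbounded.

With y'=λy (z=hλ):
  k1=λy_n ⇒ h·k1=z·y_n;  k2=λ(1+3/5z)y_n ⇒ h·k2=z(1+3/5z)y_n
  y_{n+1}/y_n = 1 + 3/5z + 2/5z(1+3/5z) = 1 + z + 6/25z²
  Hence R(z) = 1 + z + 6/25z².

Need |R(x)|<1, x<0.
x=-0.74: |R|=0.3914
R=1: x+6/25x²=0 ⇒ x=−25/6=-4.1667; min R=1−1/(4·6/25)=-0.0417>−1
Confirm numerically:
  x=-3.599: |R|=0.50967 <1
  x=-1.833: |R|=0.02663 <1
  x=-1.776: |R|=0.01900 <1
  x=-4.518: |R|=1.38096 >1
  x=-4.295: |R|=1.13229 >1
Interval (-4.1667, 0).

z∈(-4.1667,0).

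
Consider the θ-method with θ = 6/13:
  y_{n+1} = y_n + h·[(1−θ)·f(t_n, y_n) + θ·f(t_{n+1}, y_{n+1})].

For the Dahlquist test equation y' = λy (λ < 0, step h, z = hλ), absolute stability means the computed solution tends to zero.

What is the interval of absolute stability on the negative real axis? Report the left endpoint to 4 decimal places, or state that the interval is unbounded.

(-26.0000, 0).

Set f=λy, z=hλ:
  y_{n+1} = y_n + z·[7/13·y_n + 6/13·y_{n+1}] ⇒ (1 − 6/13z)y_{n+1} = (1 + 7/13z)y_n
  Hence R(z) = (1 + 7/13z)/(1 − 6/13z).

Find x<0 with |R(x)|<1.
x=-0.49: |R|=0.6004
R=−1: 1+7/13x = −1+6/13x ⇒ -1/13x=2 ⇒ x=2/(-1/13)=-26.0000
Confirm numerically:
  x=-17.591: |R|=0.92907 <1
  x=-15.473: |R|=0.90054 <1
  x=-14.916: |R|=0.89186 <1
  x=-26.558: |R|=1.00324 >1
  x=-26.161: |R|=1.00095 >1
Interval (-26.0000, 0).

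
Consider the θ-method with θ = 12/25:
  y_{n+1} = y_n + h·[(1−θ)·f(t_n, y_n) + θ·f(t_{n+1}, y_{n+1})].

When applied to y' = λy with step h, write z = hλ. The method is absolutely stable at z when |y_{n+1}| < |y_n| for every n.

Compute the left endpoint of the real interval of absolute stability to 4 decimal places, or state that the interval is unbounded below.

z* = -50.0000.

Test eqn y'=λy, z=hλ:
  y_{n+1} = y_n + z·[13/25·y_n + 12/25·y_{n+1}] ⇒ (1 − 12/25z)y_{n+1} = (1 + 13/25z)y_n
  R(z) = (1 + 13/25z)/(1 − 12/25z).

Boundary: |R(x)|=1, x<0.
x=-1.6: |R|=0.0950
R=−1: 1+13/25x = −1+12/25x ⇒ -1/25x=2 ⇒ x=2/(-1/25)=-50.0000
Confirm numerically:
  x=-40.653: |R|=0.98177 <1
  x=-34.432: |R|=0.96447 <1
  x=-31.842: |R|=0.95540 <1
  x=-28.889: |R|=0.94320 <1
  x=-50.538: |R|=1.00085 >1
  x=-50.412: |R|=1.00065 >1
  x=-50.305: |R|=1.00049 >1
Interval (-50.0000, 0).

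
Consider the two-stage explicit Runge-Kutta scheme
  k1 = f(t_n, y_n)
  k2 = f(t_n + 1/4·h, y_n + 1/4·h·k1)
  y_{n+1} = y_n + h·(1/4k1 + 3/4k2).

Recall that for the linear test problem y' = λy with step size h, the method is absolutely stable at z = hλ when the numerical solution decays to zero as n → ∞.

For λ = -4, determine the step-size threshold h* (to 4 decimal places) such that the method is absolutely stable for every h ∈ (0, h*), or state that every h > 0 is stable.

(-5.3333,0); λ=-4 ⇒ h* = (16/3)/4 = 1.3333.

With y'=λy (z=hλ):
  k1=λy_n ⇒ h·k1=z·y_n;  k2=λ(1+1/4z)y_n ⇒ h·k2=z(1+1/4z)y_n
  y_{n+1}/y_n = 1 + 1/4z + 3/4z(1+1/4z) = 1 + z + 3/16z²
  Hence R(z) = 1 + z + 3/16z².

Solve |R(x)|<1 on ℝ⁻.
x=-0.43: |R|=0.6047
R=1: x+3/16x²=0 ⇒ x=−16/3=-5.3333; min R=1−1/(4·3/16)=-0.3333>−1
Confirm numerically:
  x=-4.971: |R|=0.66228 <1
  x=-4.015: |R|=0.00754 <1
  x=-3.091: |R|=0.29957 <1
  x=-2.290: |R|=0.30673 <1
  x=-5.624: |R|=1.30651 >1
  x=-5.442: |R|=1.11088 >1
Interval (-5.3333, 0).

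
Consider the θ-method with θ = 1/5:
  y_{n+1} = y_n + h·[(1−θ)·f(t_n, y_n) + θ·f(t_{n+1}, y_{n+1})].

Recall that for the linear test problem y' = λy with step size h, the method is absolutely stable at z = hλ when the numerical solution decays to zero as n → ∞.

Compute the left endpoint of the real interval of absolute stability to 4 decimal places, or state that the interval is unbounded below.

left endpoint -3.3333.

Set f=λy, z=hλ:
  y_{n+1} = y_n + z·[4/5·y_n + 1/5·y_{n+1}] ⇒ (1 − 1/5z)y_{n+1} = (1 + 4/5z)y_n
  so R(z) = (1 + 4/5z)/(1 − 1/5z).

Need |R(x)|<1, x<0.
x=-1.06: |R|=0.1254
R=−1: 1+4/5x = −1+1/5x ⇒ -3/5x=2 ⇒ x=2/(-3/5)=-3.3333
Confirm numerically:
  x=-2.836: |R|=0.80960 <1
  x=-2.704: |R|=0.75493 <1
  x=-2.550: |R|=0.68874 <1
  x=-3.520: |R|=1.06573 >1
  x=-3.424: |R|=1.03229 >1
  x=-3.422: |R|=1.03158 >1
Interval (-3.3333, 0).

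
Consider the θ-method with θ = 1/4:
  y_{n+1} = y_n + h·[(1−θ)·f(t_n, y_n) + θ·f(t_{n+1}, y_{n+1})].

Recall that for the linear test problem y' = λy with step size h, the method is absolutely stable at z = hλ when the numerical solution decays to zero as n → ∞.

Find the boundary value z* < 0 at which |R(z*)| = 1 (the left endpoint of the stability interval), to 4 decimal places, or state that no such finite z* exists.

left endpoint -4.0000.

With y'=λy (z=hλ):
  y_{n+1} = y_n + z·[3/4·y_n + 1/4·y_{n+1}] ⇒ (1 − 1/4z)y_{n+1} = (1 + 3/4z)y_n
  R(z) = (1 + 3/4z)/(1 − 1/4z).

Solve |R(x)|<1 on ℝ⁻.
x=-1.31: |R|=0.0132
R=−1: 1+3/4x = −1+1/4x ⇒ -1/2x=2 ⇒ x=2/(-1/2)=-4.0000
Confirm numerically:
  x=-3.607: |R|=0.89667 <1
  x=-2.814: |R|=0.65189 <1
  x=-2.263: |R|=0.44531 <1
  x=-1.624: |R|=0.15505 <1
  x=-4.216: |R|=1.05258 >1
  x=-4.122: |R|=1.03004 >1
Stable set (-4.0000, 0).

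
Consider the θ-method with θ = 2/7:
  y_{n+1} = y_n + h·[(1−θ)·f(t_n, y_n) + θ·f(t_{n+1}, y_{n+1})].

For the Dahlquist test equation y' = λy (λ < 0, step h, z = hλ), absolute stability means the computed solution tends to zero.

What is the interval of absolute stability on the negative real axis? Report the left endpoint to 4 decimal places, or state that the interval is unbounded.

(-4.6667, 0).

With y'=λy (z=hλ):
  y_{n+1} = y_n + z·[5/7·y_n + 2/7·y_{n+1}] ⇒ (1 − 2/7z)y_{n+1} = (1 + 5/7z)y_n
  R(z) = (1 + 5/7z)/(1 − 2/7z).

Boundary: |R(x)|=1, x<0.
x=-1.65: |R|=0.1214
R=−1: 1+5/7x = −1+2/7x ⇒ -3/7x=2 ⇒ x=2/(-3/7)=-4.6667
Confirm numerically:
  x=-4.259: |R|=0.92119 <1
  x=-3.565: |R|=0.76610 <1
  x=-2.661: |R|=0.51169 <1
  x=-5.251: |R|=1.10016 >1
  x=-5.023: |R|=1.06271 >1
  x=-4.885: |R|=1.03906 >1
Interval (-4.6667, 0).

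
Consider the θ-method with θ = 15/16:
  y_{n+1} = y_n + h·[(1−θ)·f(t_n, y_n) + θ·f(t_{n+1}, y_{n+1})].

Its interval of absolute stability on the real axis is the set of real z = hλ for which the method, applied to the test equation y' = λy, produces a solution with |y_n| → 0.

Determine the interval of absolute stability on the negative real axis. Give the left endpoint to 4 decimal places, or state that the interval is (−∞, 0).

Test eqn y'=λy, z=hλ:
  y_{n+1} = y_n + z·[1/16·y_n + 15/16·y_{n+1}] ⇒ (1 − 15/16z)y_{n+1} = (1 + 1/16z)y_n
  R(z) = (1 + 1/16z)/(1 − 15/16z).

Boundary: |R(x)|=1, x<0.
x=-0.36: |R|=0.7308
x=-2: |R|=0.3043
x=-10: |R|=0.0361
x=-100: |R|=0.0554
θ=15/16≥1/2 ⇒ |1+1/16x|<|1−15/16x| ∀x<0 ⇒ interval (−∞,0).

unbounded; (−∞, 0).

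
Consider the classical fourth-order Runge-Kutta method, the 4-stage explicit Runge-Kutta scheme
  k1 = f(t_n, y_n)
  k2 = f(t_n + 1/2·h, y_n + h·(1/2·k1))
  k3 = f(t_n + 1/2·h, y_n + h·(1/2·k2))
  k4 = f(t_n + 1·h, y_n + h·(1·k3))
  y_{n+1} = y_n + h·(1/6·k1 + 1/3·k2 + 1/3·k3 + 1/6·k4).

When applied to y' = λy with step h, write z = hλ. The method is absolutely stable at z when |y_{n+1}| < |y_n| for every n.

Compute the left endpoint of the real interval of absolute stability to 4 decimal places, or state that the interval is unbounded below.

On y'=λy, z=hλ:
  order 4, 4-stage ⇒ R(z)=1+z+z^2/2+z^3/6+z^4/24
  (e.g. R(-0.72)=0.48819, |R|=0.48819)

Boundary: |R(x)|=1, x<0.
x=-0.72: |R|=0.4882
|R(-1.36)|=0.2881 |R(-1.25)|=0.3075 |R(-1.05)|=0.3590
Bisect:
  x_lo=-3.6705 |R|=3.3868  x_hi=-0.3141 |R|=0.7305
  mid=-1.99229 |R|=0.33079 →hi
  mid=-2.83139 |R|=1.07175 →lo
  mid=-2.41184 |R|=0.56826 →hi
  mid=-2.62161 |R|=0.77999 →hi
  mid=-2.72650 |R|=0.91492 →hi
  mid=-2.77894 |R|=0.99047 →hi
  mid=-2.80517 |R|=1.03038 →lo
  ...
  [-2.78530,-2.78509] ⇒ x*=-2.7853
So |R|<1 on (-2.7853, 0).

left endpoint -2.7853.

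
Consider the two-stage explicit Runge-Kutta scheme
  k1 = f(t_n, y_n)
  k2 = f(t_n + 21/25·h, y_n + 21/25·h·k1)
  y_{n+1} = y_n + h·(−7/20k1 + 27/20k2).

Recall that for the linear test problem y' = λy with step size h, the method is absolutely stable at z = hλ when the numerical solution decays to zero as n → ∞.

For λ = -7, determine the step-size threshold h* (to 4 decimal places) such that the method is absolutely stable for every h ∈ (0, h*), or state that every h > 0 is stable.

On y'=λy, z=hλ:
  k1=λy_n ⇒ h·k1=z·y_n;  k2=λ(1+21/25z)y_n ⇒ h·k2=z(1+21/25z)y_n
  y_{n+1}/y_n = 1 − 7/20z + 27/20z(1+21/25z) = 1 + z + 567/500z²
  ⇒ R(z) = 1 + z + 567/500z².

Find x<0 with |R(x)|<1.
x=-1.36: |R|=1.7374
R=1: x+567/500x²=0 ⇒ x=−500/567=-0.8818; min R=1−1/(4·567/500)=0.7795>−1
Confirm numerically:
  x=-0.688: |R|=0.84877 <1
  x=-0.599: |R|=0.80788 <1
  x=-0.569: |R|=0.79814 <1
  x=-1.330: |R|=1.67593 >1
  x=-1.271: |R|=1.56091 >1
Interval (-0.8818, 0).

(-0.8818,0); λ=-7 ⇒ h* = (500/567)/7 = 0.1260.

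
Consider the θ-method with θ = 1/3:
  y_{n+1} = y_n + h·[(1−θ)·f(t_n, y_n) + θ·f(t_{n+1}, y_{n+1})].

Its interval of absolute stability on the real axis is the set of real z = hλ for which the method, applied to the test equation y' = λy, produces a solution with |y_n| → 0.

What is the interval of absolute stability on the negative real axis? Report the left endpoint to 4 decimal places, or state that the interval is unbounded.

(-6.0000, 0).

With y'=λy (z=hλ):
  y_{n+1} = y_n + z·[2/3·y_n + 1/3·y_{n+1}] ⇒ (1 − 1/3z)y_{n+1} = (1 + 2/3z)y_n
  R(z) = (1 + 2/3z)/(1 − 1/3z).

Solve |R(x)|<1 on ℝ⁻.
x=-0.35: |R|=0.6866
R=−1: 1+2/3x = −1+1/3x ⇒ -1/3x=2 ⇒ x=2/(-1/3)=-6.0000
Confirm numerically:
  x=-5.645: |R|=0.95894 <1
  x=-5.549: |R|=0.94725 <1
  x=-3.277: |R|=0.56619 <1
  x=-2.871: |R|=0.46704 <1
  x=-6.284: |R|=1.03059 >1
  x=-6.060: |R|=1.00662 >1
Interval (-6.0000, 0).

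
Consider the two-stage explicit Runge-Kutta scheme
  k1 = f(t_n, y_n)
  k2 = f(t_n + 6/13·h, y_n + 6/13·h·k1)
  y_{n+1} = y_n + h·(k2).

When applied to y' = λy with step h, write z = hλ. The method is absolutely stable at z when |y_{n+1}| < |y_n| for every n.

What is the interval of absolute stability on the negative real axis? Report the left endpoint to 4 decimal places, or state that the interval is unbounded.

Set f=λy, z=hλ:
  k1=λy_n ⇒ h·k1=z·y_n;  k2=λ(1+6/13z)y_n ⇒ h·k2=z(1+6/13z)y_n
  y_{n+1}/y_n = 1 + z(1+6/13z) = 1 + z + 6/13z²
  so R(z) = 1 + z + 6/13z².

Boundary: |R(x)|=1, x<0.
x=-0.94: |R|=0.4678
R=1: x+6/13x²=0 ⇒ x=−13/6=-2.1667; min R=1−1/(4·6/13)=0.4583>−1
Confirm numerically:
  x=-1.619: |R|=0.59077 <1
  x=-1.367: |R|=0.49547 <1
  x=-1.309: |R|=0.48184 <1
  x=-2.689: |R|=1.64826 >1
  x=-2.255: |R|=1.09193 >1
Stable set (-2.1667, 0).

(-2.1667, 0).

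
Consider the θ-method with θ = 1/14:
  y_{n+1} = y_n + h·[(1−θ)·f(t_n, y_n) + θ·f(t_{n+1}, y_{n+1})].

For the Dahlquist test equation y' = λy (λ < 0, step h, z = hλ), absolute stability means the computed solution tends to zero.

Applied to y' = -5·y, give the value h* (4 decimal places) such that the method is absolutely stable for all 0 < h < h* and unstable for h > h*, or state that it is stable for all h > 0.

(-2.3333,0); λ=-5 ⇒ h* = (7/3)/5 = 0.4667.

On y'=λy, z=hλ:
  y_{n+1} = y_n + z·[13/14·y_n + 1/14·y_{n+1}] ⇒ (1 − 1/14z)y_{n+1} = (1 + 13/14z)y_n
  so R(z) = (1 + 13/14z)/(1 − 1/14z).

Boundary: |R(x)|=1, x<0.
x=-1.56: |R|=0.4036
R=−1: 1+13/14x = −1+1/14x ⇒ -6/7x=2 ⇒ x=2/(-6/7)=-2.3333
Confirm numerically:
  x=-2.185: |R|=0.89002 <1
  x=-2.049: |R|=0.78740 <1
  x=-1.369: |R|=0.24706 <1
  x=-2.668: |R|=1.24094 >1
  x=-2.387: |R|=1.03930 >1
Stable set (-2.3333, 0).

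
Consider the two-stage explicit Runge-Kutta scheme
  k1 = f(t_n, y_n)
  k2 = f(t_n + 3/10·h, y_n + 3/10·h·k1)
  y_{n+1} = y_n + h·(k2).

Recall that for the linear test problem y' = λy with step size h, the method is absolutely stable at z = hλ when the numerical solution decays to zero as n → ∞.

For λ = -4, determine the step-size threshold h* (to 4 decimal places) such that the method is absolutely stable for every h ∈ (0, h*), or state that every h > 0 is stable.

Set f=λy, z=hλ:
  k1=λy_n ⇒ h·k1=z·y_n;  k2=λ(1+3/10z)y_n ⇒ h·k2=z(1+3/10z)y_n
  y_{n+1}/y_n = 1 + z(1+3/10z) = 1 + z + 3/10z²
  so R(z) = 1 + z + 3/10z².

Solve |R(x)|<1 on ℝ⁻.
x=-1.32: |R|=0.2027
R=1: x+3/10x²=0 ⇒ x=−10/3=-3.3333; min R=1−1/(4·3/10)=0.1667>−1
Confirm numerically:
  x=-2.764: |R|=0.52791 <1
  x=-2.513: |R|=0.38155 <1
  x=-2.341: |R|=0.30308 <1
  x=-3.894: |R|=1.65497 >1
  x=-3.421: |R|=1.08997 >1
Interval (-3.3333, 0).

(-3.3333,0); λ=-4 ⇒ h* = (10/3)/4 = 0.8333.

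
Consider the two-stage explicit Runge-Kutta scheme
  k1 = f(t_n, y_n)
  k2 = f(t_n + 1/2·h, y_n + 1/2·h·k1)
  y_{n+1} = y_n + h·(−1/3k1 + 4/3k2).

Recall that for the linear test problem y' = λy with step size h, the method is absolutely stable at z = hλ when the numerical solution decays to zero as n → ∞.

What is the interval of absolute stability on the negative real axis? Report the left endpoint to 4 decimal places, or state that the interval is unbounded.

On y'=λy, z=hλ:
  k1=λy_n ⇒ h·k1=z·y_n;  k2=λ(1+1/2z)y_n ⇒ h·k2=z(1+1/2z)y_n
  y_{n+1}/y_n = 1 − 1/3z + 4/3z(1+1/2z) = 1 + z + 2/3z²
  Hence R(z) = 1 + z + 2/3z².

Need |R(x)|<1, x<0.
x=-1.69: |R|=1.2141
R=1: x+2/3x²=0 ⇒ x=−3/2=-1.5000; min R=1−1/(4·2/3)=0.6250>−1
Confirm numerically:
  x=-1.364: |R|=0.87633 <1
  x=-0.902: |R|=0.64040 <1
  x=-0.847: |R|=0.63127 <1
  x=-0.784: |R|=0.62577 <1
  x=-1.945: |R|=1.57702 >1
  x=-1.922: |R|=1.54072 >1
  x=-1.750: |R|=1.29167 >1
Interval (-1.5000, 0).

z∈(-1.5000,0).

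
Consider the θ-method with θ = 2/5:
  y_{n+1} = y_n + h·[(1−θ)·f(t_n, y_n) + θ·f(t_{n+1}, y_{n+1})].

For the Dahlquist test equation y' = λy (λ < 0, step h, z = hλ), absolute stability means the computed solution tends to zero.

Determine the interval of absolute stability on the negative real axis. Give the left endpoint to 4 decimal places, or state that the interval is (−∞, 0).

With y'=λy (z=hλ):
  y_{n+1} = y_n + z·[3/5·y_n + 2/5·y_{n+1}] ⇒ (1 − 2/5z)y_{n+1} = (1 + 3/5z)y_n
  R(z) = (1 + 3/5z)/(1 − 2/5z).

Find x<0 with |R(x)|<1.
x=-1.5: |R|=0.0625
R=−1: 1+3/5x = −1+2/5x ⇒ -1/5x=2 ⇒ x=2/(-1/5)=-10.0000
Confirm numerically:
  x=-8.717: |R|=0.94281 <1
  x=-7.869: |R|=0.89724 <1
  x=-5.769: |R|=0.74416 <1
  x=-4.196: |R|=0.56661 <1
  x=-10.546: |R|=1.02093 >1
  x=-10.242: |R|=1.00950 >1
  x=-10.030: |R|=1.00120 >1
Interval (-10.0000, 0).

z∈(-10.0000,0).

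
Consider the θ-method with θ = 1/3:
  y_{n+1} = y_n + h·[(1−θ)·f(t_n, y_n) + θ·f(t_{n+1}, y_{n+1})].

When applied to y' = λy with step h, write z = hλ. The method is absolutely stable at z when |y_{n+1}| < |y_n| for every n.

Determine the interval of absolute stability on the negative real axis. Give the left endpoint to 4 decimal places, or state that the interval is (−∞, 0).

(-6.0000, 0).

With y'=λy (z=hλ):
  y_{n+1} = y_n + z·[2/3·y_n + 1/3·y_{n+1}] ⇒ (1 − 1/3z)y_{n+1} = (1 + 2/3z)y_n
  so R(z) = (1 + 2/3z)/(1 − 1/3z).

Need |R(x)|<1, x<0.
x=-0.56: |R|=0.5281
R=−1: 1+2/3x = −1+1/3x ⇒ -1/3x=2 ⇒ x=2/(-1/3)=-6.0000
Confirm numerically:
  x=-5.850: |R|=0.98305 <1
  x=-5.621: |R|=0.95604 <1
  x=-5.550: |R|=0.94737 <1
  x=-4.140: |R|=0.73950 <1
  x=-6.341: |R|=1.03651 >1
  x=-6.226: |R|=1.02450 >1
Interval (-6.0000, 0).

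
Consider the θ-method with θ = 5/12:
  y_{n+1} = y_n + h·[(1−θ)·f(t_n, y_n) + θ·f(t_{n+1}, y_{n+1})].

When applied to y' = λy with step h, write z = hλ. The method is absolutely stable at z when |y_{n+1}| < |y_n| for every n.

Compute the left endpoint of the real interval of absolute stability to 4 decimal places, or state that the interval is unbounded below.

With y'=λy (z=hλ):
  y_{n+1} = y_n + z·[7/12·y_n + 5/12·y_{n+1}] ⇒ (1 − 5/12z)y_{n+1} = (1 + 7/12z)y_n
  ⇒ R(z) = (1 + 7/12z)/(1 − 5/12z).

Solve |R(x)|<1 on ℝ⁻.
x=-1.32: |R|=0.1484
R=−1: 1+7/12x = −1+5/12x ⇒ -1/6x=2 ⇒ x=2/(-1/6)=-12.0000
Confirm numerically:
  x=-8.979: |R|=0.89380 <1
  x=-8.446: |R|=0.86893 <1
  x=-7.690: |R|=0.82914 <1
  x=-12.532: |R|=1.01425 >1
  x=-12.168: |R|=1.00461 >1
So |R|<1 on (-12.0000, 0).

left endpoint -12.0000.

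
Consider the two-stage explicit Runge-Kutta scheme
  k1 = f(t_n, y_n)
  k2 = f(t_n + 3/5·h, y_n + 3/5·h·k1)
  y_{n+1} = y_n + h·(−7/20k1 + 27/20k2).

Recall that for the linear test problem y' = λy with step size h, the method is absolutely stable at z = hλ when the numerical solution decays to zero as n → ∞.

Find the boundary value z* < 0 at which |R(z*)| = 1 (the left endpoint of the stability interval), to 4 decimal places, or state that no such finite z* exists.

z* = -1.2346.

Set f=λy, z=hλ:
  k1=λy_n ⇒ h·k1=z·y_n;  k2=λ(1+3/5z)y_n ⇒ h·k2=z(1+3/5z)y_n
  y_{n+1}/y_n = 1 − 7/20z + 27/20z(1+3/5z) = 1 + z + 81/100z²
  Hence R(z) = 1 + z + 81/100z².

Find x<0 with |R(x)|<1.
x=-1.08: |R|=0.8648
R=1: x+81/100x²=0 ⇒ x=−100/81=-1.2346; min R=1−1/(4·81/100)=0.6914>−1
Confirm numerically:
  x=-1.174: |R|=0.94240 <1
  x=-0.851: |R|=0.73560 <1
  x=-0.556: |R|=0.69440 <1
  x=-1.823: |R|=1.86890 >1
  x=-1.669: |R|=1.58730 >1
  x=-1.642: |R|=1.54189 >1
Interval (-1.2346, 0).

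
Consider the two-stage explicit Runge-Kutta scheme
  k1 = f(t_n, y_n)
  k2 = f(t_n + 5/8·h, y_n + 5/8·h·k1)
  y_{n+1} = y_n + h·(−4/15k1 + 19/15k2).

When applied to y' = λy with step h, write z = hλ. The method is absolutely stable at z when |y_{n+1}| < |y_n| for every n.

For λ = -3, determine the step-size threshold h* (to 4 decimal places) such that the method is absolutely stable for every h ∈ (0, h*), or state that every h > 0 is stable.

(-1.2632,0); λ=-3 ⇒ h* = (24/19)/3 = 0.4211.

With y'=λy (z=hλ):
  k1=λy_n ⇒ h·k1=z·y_n;  k2=λ(1+5/8z)y_n ⇒ h·k2=z(1+5/8z)y_n
  y_{n+1}/y_n = 1 − 4/15z + 19/15z(1+5/8z) = 1 + z + 19/24z²
  Hence R(z) = 1 + z + 19/24z².

Find x<0 with |R(x)|<1.
x=-0.79: |R|=0.7041
R=1: x+19/24x²=0 ⇒ x=−24/19=-1.2632; min R=1−1/(4·19/24)=0.6842>−1
Confirm numerically:
  x=-1.182: |R|=0.92406 <1
  x=-1.013: |R|=0.79938 <1
  x=-0.509: |R|=0.69611 <1
  x=-1.688: |R|=1.56773 >1
  x=-1.546: |R|=1.34618 >1
So |R|<1 on (-1.2632, 0).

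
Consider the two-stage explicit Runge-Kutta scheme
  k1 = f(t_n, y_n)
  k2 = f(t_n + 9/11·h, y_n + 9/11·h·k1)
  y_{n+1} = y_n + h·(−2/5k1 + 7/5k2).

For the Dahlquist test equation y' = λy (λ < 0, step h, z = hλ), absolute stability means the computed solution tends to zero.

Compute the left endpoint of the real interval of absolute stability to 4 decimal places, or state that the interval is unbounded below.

With y'=λy (z=hλ):
  k1=λy_n ⇒ h·k1=z·y_n;  k2=λ(1+9/11z)y_n ⇒ h·k2=z(1+9/11z)y_n
  y_{n+1}/y_n = 1 − 2/5z + 7/5z(1+9/11z) = 1 + z + 63/55z²
  ⇒ R(z) = 1 + z + 63/55z².

Solve |R(x)|<1 on ℝ⁻.
x=-1.41: |R|=1.8673
R=1: x+63/55x²=0 ⇒ x=−55/63=-0.8730; min R=1−1/(4·63/55)=0.7817>−1
Confirm numerically:
  x=-0.722: |R|=0.87511 <1
  x=-0.661: |R|=0.83947 <1
  x=-0.379: |R|=0.78553 <1
  x=-1.261: |R|=1.56041 >1
  x=-0.991: |R|=1.13393 >1
So |R|<1 on (-0.8730, 0).

left endpoint -0.8730.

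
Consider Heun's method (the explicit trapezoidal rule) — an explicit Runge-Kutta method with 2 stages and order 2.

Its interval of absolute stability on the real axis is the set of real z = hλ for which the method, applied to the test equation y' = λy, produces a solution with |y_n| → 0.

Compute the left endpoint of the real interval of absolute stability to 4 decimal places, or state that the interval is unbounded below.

With y'=λy (z=hλ):
  order 2, 2-stage ⇒ R(z)=1+z+z^2/2
  (e.g. R(-1.26)=0.53380, |R|=0.53380)

Solve |R(x)|<1 on ℝ⁻.
x=-1.26: |R|=0.5338
|R(-2.33)|=1.3845 |R(-1.76)|=0.7888 |R(-1.18)|=0.5162
Bisect:
  x_lo=-2.4413 |R|=1.5387  x_hi=-0.2353 |R|=0.7924
  mid=-1.33831 |R|=0.55723 →hi
  mid=-1.88982 |R|=0.89589 →hi
  mid=-2.16557 |R|=1.17928 →lo
  mid=-2.02769 |R|=1.02808 →lo
  mid=-1.95875 |R|=0.95960 →hi
  mid=-1.99322 |R|=0.99325 →hi
  mid=-2.01046 |R|=1.01051 →lo
  mid=-2.00184 |R|=1.00184 →lo
  mid=-1.99753 |R|=0.99753 →hi
  mid=-1.99969 |R|=0.99969 →hi
  ...
  [-2.00009,-1.99996] ⇒ x*=-2.0000
Interval (-2.0000, 0).

z* = -2.0000.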